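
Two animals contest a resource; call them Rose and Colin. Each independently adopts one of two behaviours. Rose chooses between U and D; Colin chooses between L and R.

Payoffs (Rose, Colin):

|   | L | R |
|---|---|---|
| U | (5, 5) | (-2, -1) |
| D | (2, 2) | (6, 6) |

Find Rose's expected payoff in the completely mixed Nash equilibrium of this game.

First find y, the probability Colin plays L, from Rose's indifference between U and D: 5y − 2(1−y) = 2y + 6(1−y), giving y = 8/11.
Since Rose is indifferent in equilibrium, Rose's expected payoff equals the payoff from either row against (8/11, 3/11). Using U: 5(8/11) − 2(3/11) = 34/11.

34/11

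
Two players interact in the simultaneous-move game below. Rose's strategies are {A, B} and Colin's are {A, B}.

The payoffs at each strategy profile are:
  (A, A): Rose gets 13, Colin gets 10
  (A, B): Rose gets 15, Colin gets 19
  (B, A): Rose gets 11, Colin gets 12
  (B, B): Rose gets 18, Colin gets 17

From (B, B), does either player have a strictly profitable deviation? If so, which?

Neither

Rose at (B, B) earns 18; deviating to A yields 15 — not better.
Colin earns 17; deviating to A yields 12 — not better.
Neither player can strictly improve; the profile is a Nash equilibrium.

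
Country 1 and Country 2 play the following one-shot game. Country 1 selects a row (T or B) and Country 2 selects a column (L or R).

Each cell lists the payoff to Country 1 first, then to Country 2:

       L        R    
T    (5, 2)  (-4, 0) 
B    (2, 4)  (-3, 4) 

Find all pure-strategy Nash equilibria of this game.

(T, L) and (B, R)

(T, L): Country 1 gets 5 ≥ 2 from B, and Country 2 gets 2 ≥ 0 from R — Nash equilibrium.
(T, R): Country 1 prefers B (-3 > -4); Country 2 prefers L (2 > 0) — not an equilibrium.
(B, L): Country 1 prefers T (5 > 2) — not an equilibrium.
(B, R): Country 1 gets -3 ≥ -4 from T, and Country 2 gets 4 ≥ 4 from L — Nash equilibrium.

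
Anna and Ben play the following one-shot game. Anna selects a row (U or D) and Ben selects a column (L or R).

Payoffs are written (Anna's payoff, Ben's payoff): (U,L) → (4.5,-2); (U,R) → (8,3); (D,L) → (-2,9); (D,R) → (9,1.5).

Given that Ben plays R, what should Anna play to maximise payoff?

D

Against R, Anna earns 8 from U and 9 from D.
So D is the best response.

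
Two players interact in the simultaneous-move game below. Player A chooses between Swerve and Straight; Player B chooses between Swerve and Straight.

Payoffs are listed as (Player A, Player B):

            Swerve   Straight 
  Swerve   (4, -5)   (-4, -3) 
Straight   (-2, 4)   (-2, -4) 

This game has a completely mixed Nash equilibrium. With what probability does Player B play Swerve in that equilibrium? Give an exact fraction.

Let q be the probability that Player B plays Swerve. In a completely mixed equilibrium, Player A must be indifferent between Swerve and Straight.
Player A's expected payoff from Swerve is 4q − 4(1−q); from Straight it is −2q − 2(1−q).
Setting these equal: 8q − 4 = -2, so q = 1/4.

1/4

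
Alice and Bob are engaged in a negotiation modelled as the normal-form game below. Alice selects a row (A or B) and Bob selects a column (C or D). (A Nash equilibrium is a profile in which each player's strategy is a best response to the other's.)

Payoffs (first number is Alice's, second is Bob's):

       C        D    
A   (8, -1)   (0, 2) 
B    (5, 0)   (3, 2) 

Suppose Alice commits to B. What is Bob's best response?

Against B, Bob earns 0 from C and 2 from D.
So D is the best response.

D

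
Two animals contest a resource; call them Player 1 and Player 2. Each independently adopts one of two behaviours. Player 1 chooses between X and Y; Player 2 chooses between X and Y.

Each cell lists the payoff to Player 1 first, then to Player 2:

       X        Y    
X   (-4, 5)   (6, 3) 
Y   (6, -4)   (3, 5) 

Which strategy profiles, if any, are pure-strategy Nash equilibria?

(X, X): Player 1 prefers Y (6 > -4) — not an equilibrium.
(X, Y): Player 2 prefers X (5 > 3) — not an equilibrium.
(Y, X): Player 2 prefers Y (5 > -4) — not an equilibrium.
(Y, Y): Player 1 prefers X (6 > 3) — not an equilibrium.

none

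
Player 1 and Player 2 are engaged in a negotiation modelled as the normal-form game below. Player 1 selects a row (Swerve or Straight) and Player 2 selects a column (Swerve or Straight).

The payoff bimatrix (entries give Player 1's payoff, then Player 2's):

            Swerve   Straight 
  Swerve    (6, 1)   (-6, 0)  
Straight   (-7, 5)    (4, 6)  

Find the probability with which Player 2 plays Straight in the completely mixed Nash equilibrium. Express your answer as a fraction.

13/23

Let y be the probability that Player 2 plays Swerve. In a completely mixed equilibrium, Player 1 must be indifferent between Swerve and Straight.
Player 1's expected payoff from Swerve is 6y − 6(1−y); from Straight it is −7y + 4(1−y).
Setting these equal: 12y − 6 = −11y + 4, so y = 10/23.
Therefore Player 2 plays Straight with probability 1 − 10/23 = 13/23.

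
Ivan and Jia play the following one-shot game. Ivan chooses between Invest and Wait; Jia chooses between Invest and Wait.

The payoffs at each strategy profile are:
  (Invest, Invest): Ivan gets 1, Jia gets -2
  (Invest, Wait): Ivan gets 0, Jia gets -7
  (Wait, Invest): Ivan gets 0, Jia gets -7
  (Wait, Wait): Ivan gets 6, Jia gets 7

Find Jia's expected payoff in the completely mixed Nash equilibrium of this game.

First find x, the probability Ivan plays Invest, from Jia's indifference between Invest and Wait: −2x − 7(1−x) = −7x + 7(1−x), giving x = 14/19.
Since Jia is indifferent in equilibrium, Jia's expected payoff equals the payoff from either column against (14/19, 5/19). Using Invest: −2(14/19) − 7(5/19) = -63/19.

-63/19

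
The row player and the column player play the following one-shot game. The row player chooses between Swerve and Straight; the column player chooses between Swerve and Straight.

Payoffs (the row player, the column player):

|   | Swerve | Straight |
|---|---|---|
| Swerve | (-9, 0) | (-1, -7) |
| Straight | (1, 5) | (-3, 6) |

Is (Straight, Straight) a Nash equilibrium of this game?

At (Straight, Straight), the row player earns -3; switching to Swerve would give -1, so the row player would deviate.
The column player earns 6; switching to Swerve would give 5, so the column player has no profitable deviation.
Since at least one player can profitably deviate, this is not a Nash equilibrium.

No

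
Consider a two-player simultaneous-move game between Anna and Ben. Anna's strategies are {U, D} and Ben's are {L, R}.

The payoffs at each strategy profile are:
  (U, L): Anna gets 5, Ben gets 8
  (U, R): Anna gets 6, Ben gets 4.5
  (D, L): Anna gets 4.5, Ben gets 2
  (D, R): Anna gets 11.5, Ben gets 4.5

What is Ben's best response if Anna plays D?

Against D, Ben earns 2 from L and 4.5 from R.
So R is the best response.

R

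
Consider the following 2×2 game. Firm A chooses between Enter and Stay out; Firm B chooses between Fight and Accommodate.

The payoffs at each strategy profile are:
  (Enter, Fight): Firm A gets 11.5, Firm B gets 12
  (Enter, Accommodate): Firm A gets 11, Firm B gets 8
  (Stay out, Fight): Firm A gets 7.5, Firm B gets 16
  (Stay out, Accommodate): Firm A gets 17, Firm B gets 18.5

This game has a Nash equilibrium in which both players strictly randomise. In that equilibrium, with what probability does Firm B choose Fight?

3/5

Let y be the probability that Firm B plays Fight. In a completely mixed equilibrium, Firm A must be indifferent between Enter and Stay out.
Firm A's expected payoff from Enter is 11.5y + 11(1−y); from Stay out it is 7.5y + 17(1−y).
Setting these equal: 0.5y + 11 = −9.5y + 17, so y = 3/5.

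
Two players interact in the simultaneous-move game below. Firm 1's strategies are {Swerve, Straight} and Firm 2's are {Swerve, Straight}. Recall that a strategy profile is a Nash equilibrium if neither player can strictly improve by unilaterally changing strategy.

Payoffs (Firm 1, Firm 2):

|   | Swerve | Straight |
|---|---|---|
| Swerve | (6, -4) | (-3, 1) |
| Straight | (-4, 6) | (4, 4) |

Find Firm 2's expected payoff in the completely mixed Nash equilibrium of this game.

First find x, the probability Firm 1 plays Swerve, from Firm 2's indifference between Swerve and Straight: −4x + 6(1−x) = x + 4(1−x), giving x = 2/7.
Since Firm 2 is indifferent in equilibrium, Firm 2's expected payoff equals the payoff from either column against (2/7, 5/7). Using Swerve: −4(2/7) + 6(5/7) = 22/7.

22/7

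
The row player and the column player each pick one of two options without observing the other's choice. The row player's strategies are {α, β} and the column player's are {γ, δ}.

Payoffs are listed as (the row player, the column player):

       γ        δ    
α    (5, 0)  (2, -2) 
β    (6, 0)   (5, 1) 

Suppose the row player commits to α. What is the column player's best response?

Against α, the column player earns 0 from γ and -2 from δ.
So γ is the best response.

γ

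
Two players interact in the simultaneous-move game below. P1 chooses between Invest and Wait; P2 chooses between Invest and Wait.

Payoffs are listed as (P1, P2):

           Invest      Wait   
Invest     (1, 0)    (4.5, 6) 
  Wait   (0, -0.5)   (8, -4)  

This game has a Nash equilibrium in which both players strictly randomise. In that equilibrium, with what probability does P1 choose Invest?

Let x be the probability that P1 plays Invest. In a completely mixed equilibrium, P2 must be indifferent between Invest and Wait.
P2's expected payoff from Invest is −0.5(1−x); from Wait it is 6x − 4(1−x).
Setting these equal: 0.5x − 0.5 = 10x − 4, so x = 7/19.

7/19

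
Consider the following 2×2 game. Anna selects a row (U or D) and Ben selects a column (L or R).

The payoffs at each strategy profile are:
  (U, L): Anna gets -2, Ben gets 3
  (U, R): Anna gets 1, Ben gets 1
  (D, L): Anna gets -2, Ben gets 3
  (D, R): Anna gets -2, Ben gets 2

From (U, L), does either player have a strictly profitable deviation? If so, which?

Neither

Anna at (U, L) earns -2; deviating to D yields -2 — not better.
Ben earns 3; deviating to R yields 1 — not better.
Neither player can strictly improve; the profile is a Nash equilibrium.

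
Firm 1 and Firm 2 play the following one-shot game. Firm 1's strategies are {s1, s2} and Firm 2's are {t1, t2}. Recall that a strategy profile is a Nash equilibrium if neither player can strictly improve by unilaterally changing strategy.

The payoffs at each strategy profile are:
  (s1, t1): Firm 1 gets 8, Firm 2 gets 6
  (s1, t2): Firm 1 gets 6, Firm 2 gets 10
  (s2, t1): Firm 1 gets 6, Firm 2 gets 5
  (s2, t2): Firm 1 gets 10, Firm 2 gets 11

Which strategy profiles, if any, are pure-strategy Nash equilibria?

(s1, t1): Firm 2 prefers t2 (10 > 6) — not an equilibrium.
(s1, t2): Firm 1 prefers s2 (10 > 6) — not an equilibrium.
(s2, t1): Firm 1 prefers s1 (8 > 6); Firm 2 prefers t2 (11 > 5) — not an equilibrium.
(s2, t2): Firm 1 gets 10 ≥ 6 from s1, and Firm 2 gets 11 ≥ 5 from t1 — Nash equilibrium.

(s2, t2)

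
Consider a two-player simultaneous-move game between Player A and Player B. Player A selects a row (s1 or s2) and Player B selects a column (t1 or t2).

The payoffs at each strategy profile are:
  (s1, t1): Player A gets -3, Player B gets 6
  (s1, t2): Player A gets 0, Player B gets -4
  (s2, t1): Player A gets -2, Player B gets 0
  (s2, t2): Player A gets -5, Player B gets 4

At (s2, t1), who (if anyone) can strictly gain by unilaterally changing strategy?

Player B

Player A at (s2, t1) earns -2; deviating to s1 yields -3 — not better.
Player B earns 0; deviating to t2 yields 4 — a strict improvement.
Only Player B has a strictly profitable deviation.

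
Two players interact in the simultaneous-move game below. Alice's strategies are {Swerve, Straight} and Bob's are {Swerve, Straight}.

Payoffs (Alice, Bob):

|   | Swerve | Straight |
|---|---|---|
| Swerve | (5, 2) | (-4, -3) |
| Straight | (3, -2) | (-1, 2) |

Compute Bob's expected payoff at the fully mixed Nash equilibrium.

First find p, the probability Alice plays Swerve, from Bob's indifference between Swerve and Straight: 2p − 2(1−p) = −3p + 2(1−p), giving p = 4/9.
Since Bob is indifferent in equilibrium, Bob's expected payoff equals the payoff from either column against (4/9, 5/9). Using Swerve: 2(4/9) − 2(5/9) = -2/9.

-2/9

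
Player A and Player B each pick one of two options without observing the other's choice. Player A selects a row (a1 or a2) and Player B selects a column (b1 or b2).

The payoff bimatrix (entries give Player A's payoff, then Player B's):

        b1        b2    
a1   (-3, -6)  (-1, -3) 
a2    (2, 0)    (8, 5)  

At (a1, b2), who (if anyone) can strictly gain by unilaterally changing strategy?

Player A at (a1, b2) earns -1; deviating to a2 yields 8 — a strict improvement.
Player B earns -3; deviating to b1 yields -6 — not better.
Only Player A has a strictly profitable deviation.

Player A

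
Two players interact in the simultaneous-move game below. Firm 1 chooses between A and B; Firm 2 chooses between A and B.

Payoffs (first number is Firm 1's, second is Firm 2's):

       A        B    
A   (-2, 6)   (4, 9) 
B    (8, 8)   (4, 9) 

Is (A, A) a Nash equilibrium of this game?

No

At (A, A), Firm 1 earns -2; switching to B would give 8, so Firm 1 would deviate.
Firm 2 earns 6; switching to B would give 9, so Firm 2 would deviate.
Since at least one player can profitably deviate, this is not a Nash equilibrium.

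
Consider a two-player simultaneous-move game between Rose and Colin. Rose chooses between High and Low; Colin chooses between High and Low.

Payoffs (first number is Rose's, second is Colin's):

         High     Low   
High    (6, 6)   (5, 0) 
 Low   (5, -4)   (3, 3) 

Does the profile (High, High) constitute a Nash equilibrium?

Yes

At (High, High), Rose earns 6; switching to Low would give 5, so Rose has no profitable deviation.
Colin earns 6; switching to Low would give 0, so Colin has no profitable deviation.
Neither player can gain by a unilateral deviation, so this profile is a Nash equilibrium.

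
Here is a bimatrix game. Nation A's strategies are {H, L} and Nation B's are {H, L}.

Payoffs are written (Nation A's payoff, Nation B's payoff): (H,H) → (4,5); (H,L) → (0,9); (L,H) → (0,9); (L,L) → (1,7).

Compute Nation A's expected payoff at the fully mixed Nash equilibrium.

First find y, the probability Nation B plays H, from Nation A's indifference between H and L: 4y = (1−y), giving y = 1/5.
Since Nation A is indifferent in equilibrium, Nation A's expected payoff equals the payoff from either row against (1/5, 4/5). Using H: 4(1/5) = 4/5.

4/5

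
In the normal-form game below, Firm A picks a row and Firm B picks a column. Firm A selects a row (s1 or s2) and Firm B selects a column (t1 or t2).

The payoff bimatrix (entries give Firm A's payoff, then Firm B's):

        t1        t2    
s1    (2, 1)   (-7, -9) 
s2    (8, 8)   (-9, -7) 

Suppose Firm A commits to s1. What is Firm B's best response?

t1

Against s1, Firm B earns 1 from t1 and -9 from t2.
So t1 is the best response.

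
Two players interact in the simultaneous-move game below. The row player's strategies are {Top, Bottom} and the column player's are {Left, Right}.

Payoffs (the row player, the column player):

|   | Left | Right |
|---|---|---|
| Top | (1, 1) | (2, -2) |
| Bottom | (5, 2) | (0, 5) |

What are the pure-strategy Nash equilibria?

none

(Top, Left): the row player prefers Bottom (5 > 1) — not an equilibrium.
(Top, Right): the column player prefers Left (1 > -2) — not an equilibrium.
(Bottom, Left): the column player prefers Right (5 > 2) — not an equilibrium.
(Bottom, Right): the row player prefers Top (2 > 0) — not an equilibrium.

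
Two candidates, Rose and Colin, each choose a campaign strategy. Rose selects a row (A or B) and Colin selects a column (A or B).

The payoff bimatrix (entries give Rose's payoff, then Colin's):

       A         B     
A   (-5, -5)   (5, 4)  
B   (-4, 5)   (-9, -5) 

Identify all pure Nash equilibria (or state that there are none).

(A, B) and (B, A)

(A, A): Rose prefers B (-4 > -5); Colin prefers B (4 > -5) — not an equilibrium.
(A, B): Rose gets 5 ≥ -9 from B, and Colin gets 4 ≥ -5 from A — Nash equilibrium.
(B, A): Rose gets -4 ≥ -5 from A, and Colin gets 5 ≥ -5 from B — Nash equilibrium.
(B, B): Rose prefers A (5 > -9); Colin prefers A (5 > -5) — not an equilibrium.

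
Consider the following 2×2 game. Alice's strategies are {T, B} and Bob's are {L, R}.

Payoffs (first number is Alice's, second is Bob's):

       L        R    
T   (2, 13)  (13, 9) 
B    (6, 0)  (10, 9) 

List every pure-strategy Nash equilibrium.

none

(T, L): Alice prefers B (6 > 2) — not an equilibrium.
(T, R): Bob prefers L (13 > 9) — not an equilibrium.
(B, L): Bob prefers R (9 > 0) — not an equilibrium.
(B, R): Alice prefers T (13 > 10) — not an equilibrium.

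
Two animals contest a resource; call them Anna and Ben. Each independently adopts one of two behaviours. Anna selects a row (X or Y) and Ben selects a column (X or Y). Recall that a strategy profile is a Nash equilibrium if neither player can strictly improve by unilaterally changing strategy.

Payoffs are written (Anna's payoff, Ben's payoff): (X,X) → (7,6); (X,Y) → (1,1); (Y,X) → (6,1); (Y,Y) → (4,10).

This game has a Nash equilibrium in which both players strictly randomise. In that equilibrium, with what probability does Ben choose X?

3/4

Let q be the probability that Ben plays X. In a completely mixed equilibrium, Anna must be indifferent between X and Y.
Anna's expected payoff from X is 7q + (1−q); from Y it is 6q + 4(1−q).
Setting these equal: 6q + 1 = 2q + 4, so q = 3/4.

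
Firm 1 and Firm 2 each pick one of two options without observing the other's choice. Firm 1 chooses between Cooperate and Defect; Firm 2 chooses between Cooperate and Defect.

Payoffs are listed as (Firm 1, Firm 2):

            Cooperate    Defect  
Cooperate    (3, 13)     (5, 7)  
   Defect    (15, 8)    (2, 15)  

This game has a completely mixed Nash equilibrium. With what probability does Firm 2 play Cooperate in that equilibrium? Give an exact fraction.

1/5

Let c be the probability that Firm 2 plays Cooperate. In a completely mixed equilibrium, Firm 1 must be indifferent between Cooperate and Defect.
Firm 1's expected payoff from Cooperate is 3c + 5(1−c); from Defect it is 15c + 2(1−c).
Setting these equal: −2c + 5 = 13c + 2, so c = 1/5.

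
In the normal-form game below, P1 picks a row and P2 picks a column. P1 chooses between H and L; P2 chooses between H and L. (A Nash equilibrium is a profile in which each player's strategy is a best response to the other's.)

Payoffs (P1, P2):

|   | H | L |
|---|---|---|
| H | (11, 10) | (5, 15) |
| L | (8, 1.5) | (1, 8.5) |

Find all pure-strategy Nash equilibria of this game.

(H, L)

(H, H): P2 prefers L (15 > 10) — not an equilibrium.
(H, L): P1 gets 5 ≥ 1 from L, and P2 gets 15 ≥ 10 from H — Nash equilibrium.
(L, H): P1 prefers H (11 > 8); P2 prefers L (8.5 > 1.5) — not an equilibrium.
(L, L): P1 prefers H (5 > 1) — not an equilibrium.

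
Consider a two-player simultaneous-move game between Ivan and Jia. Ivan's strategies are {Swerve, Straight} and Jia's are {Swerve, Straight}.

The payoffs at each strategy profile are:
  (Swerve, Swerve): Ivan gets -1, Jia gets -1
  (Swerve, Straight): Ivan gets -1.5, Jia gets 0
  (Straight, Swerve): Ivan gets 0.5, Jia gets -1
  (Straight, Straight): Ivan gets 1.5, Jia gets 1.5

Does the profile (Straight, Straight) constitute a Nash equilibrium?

Yes

At (Straight, Straight), Ivan earns 1.5; switching to Swerve would give -1.5, so Ivan has no profitable deviation.
Jia earns 1.5; switching to Swerve would give -1, so Jia has no profitable deviation.
Neither player can gain by a unilateral deviation, so this profile is a Nash equilibrium.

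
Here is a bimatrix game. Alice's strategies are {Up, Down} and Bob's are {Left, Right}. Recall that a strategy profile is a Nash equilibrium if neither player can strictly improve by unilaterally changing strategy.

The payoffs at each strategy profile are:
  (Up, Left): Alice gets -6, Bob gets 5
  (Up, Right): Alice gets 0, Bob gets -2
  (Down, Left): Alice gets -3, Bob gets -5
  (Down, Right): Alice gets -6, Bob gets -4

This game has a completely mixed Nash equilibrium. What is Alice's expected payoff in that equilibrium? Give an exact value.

First find y, the probability Bob plays Left, from Alice's indifference between Up and Down: −6y = −3y − 6(1−y), giving y = 2/3.
Since Alice is indifferent in equilibrium, Alice's expected payoff equals the payoff from either row against (2/3, 1/3). Using Up: −6(2/3) = -4.

-4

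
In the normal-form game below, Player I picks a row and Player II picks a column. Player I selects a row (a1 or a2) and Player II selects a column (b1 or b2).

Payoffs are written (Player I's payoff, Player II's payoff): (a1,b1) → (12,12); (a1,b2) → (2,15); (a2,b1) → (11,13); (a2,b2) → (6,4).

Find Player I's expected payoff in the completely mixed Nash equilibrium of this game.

10

First find q, the probability Player II plays b1, from Player I's indifference between a1 and a2: 12q + 2(1−q) = 11q + 6(1−q), giving q = 4/5.
Since Player I is indifferent in equilibrium, Player I's expected payoff equals the payoff from either row against (4/5, 1/5). Using a1: 12(4/5) + 2(1/5) = 10.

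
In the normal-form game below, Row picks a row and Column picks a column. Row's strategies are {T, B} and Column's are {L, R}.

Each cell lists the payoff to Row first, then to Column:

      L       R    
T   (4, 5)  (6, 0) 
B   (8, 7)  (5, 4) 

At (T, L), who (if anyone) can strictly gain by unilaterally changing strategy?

Row at (T, L) earns 4; deviating to B yields 8 — a strict improvement.
Column earns 5; deviating to R yields 0 — not better.
Only Row has a strictly profitable deviation.

Row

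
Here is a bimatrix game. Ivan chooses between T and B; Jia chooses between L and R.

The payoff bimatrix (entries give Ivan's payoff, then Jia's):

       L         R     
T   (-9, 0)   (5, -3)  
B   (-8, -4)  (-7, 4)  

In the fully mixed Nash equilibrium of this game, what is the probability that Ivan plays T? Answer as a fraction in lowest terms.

Let p be the probability that Ivan plays T. In a completely mixed equilibrium, Jia must be indifferent between L and R.
Jia's expected payoff from L is −4(1−p); from R it is −3p + 4(1−p).
Setting these equal: 4p − 4 = −7p + 4, so p = 8/11.

8/11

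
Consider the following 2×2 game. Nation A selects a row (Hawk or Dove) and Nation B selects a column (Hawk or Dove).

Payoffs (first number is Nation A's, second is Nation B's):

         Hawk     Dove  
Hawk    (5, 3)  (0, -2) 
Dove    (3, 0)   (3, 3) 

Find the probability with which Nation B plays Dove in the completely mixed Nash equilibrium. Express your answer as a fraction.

Let c be the probability that Nation B plays Hawk. In a completely mixed equilibrium, Nation A must be indifferent between Hawk and Dove.
Nation A's expected payoff from Hawk is 5c; from Dove it is 3c + 3(1−c).
Setting these equal: 5c = 3, so c = 3/5.
Therefore Nation B plays Dove with probability 1 − 3/5 = 2/5.

2/5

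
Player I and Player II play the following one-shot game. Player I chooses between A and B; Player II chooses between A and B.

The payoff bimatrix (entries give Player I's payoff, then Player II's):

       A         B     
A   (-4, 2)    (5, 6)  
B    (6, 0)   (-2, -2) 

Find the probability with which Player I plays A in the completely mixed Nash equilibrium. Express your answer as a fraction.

Let p be the probability that Player I plays A. In a completely mixed equilibrium, Player II must be indifferent between A and B.
Player II's expected payoff from A is 2p; from B it is 6p − 2(1−p).
Setting these equal: 2p = 8p − 2, so p = 1/3.

1/3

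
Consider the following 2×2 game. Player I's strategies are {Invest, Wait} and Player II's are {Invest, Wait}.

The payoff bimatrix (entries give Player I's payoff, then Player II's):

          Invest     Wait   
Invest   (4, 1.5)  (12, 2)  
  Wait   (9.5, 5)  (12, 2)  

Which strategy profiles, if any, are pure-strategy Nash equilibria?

(Invest, Wait) and (Wait, Invest)

(Invest, Invest): Player I prefers Wait (9.5 > 4); Player II prefers Wait (2 > 1.5) — not an equilibrium.
(Invest, Wait): Player I gets 12 ≥ 12 from Wait, and Player II gets 2 ≥ 1.5 from Invest — Nash equilibrium.
(Wait, Invest): Player I gets 9.5 ≥ 4 from Invest, and Player II gets 5 ≥ 2 from Wait — Nash equilibrium.
(Wait, Wait): Player II prefers Invest (5 > 2) — not an equilibrium.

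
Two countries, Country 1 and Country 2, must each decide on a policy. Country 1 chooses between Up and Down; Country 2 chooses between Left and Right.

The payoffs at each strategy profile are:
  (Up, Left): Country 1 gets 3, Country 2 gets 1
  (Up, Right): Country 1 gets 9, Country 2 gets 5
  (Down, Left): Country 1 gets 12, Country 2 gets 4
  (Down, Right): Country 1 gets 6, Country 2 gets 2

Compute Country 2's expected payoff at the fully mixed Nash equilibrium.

3

First find p, the probability Country 1 plays Up, from Country 2's indifference between Left and Right: p + 4(1−p) = 5p + 2(1−p), giving p = 1/3.
Since Country 2 is indifferent in equilibrium, Country 2's expected payoff equals the payoff from either column against (1/3, 2/3). Using Left: (1/3) + 4(2/3) = 3.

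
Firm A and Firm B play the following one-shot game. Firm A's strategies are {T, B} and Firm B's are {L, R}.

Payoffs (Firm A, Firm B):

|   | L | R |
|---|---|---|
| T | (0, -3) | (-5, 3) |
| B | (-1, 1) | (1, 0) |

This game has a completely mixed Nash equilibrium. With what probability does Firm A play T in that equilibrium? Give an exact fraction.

Let x be the probability that Firm A plays T. In a completely mixed equilibrium, Firm B must be indifferent between L and R.
Firm B's expected payoff from L is −3x + (1−x); from R it is 3x.
Setting these equal: −4x + 1 = 3x, so x = 1/7.

1/7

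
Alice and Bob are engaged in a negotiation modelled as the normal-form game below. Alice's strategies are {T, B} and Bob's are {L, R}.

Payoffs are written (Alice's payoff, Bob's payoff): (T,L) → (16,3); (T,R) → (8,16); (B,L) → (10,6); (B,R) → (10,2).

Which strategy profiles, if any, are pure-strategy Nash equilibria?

(T, L): Bob prefers R (16 > 3) — not an equilibrium.
(T, R): Alice prefers B (10 > 8) — not an equilibrium.
(B, L): Alice prefers T (16 > 10) — not an equilibrium.
(B, R): Bob prefers L (6 > 2) — not an equilibrium.

none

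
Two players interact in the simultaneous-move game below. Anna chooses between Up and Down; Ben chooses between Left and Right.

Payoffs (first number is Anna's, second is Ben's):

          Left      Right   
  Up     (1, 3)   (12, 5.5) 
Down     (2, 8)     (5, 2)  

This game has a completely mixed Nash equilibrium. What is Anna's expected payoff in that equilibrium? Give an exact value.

First find q, the probability Ben plays Left, from Anna's indifference between Up and Down: q + 12(1−q) = 2q + 5(1−q), giving q = 7/8.
Since Anna is indifferent in equilibrium, Anna's expected payoff equals the payoff from either row against (7/8, 1/8). Using Up: (7/8) + 12(1/8) = 19/8.

19/8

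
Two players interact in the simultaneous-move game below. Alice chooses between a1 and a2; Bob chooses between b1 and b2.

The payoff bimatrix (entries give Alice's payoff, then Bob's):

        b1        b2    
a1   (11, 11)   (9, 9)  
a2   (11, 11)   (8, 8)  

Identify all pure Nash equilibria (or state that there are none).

(a1, b1): Alice gets 11 ≥ 11 from a2, and Bob gets 11 ≥ 9 from b2 — Nash equilibrium.
(a1, b2): Bob prefers b1 (11 > 9) — not an equilibrium.
(a2, b1): Alice gets 11 ≥ 11 from a1, and Bob gets 11 ≥ 8 from b2 — Nash equilibrium.
(a2, b2): Alice prefers a1 (9 > 8); Bob prefers b1 (11 > 8) — not an equilibrium.

(a1, b1) and (a2, b1)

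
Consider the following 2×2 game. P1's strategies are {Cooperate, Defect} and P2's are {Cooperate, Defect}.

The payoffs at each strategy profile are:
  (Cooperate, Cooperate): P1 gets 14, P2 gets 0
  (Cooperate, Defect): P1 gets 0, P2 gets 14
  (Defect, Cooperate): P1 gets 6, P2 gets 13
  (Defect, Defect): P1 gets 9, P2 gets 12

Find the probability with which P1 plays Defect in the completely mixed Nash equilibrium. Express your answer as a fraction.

Let x be the probability that P1 plays Cooperate. In a completely mixed equilibrium, P2 must be indifferent between Cooperate and Defect.
P2's expected payoff from Cooperate is 13(1−x); from Defect it is 14x + 12(1−x).
Setting these equal: −13x + 13 = 2x + 12, so x = 1/15.
Therefore P1 plays Defect with probability 1 − 1/15 = 14/15.

14/15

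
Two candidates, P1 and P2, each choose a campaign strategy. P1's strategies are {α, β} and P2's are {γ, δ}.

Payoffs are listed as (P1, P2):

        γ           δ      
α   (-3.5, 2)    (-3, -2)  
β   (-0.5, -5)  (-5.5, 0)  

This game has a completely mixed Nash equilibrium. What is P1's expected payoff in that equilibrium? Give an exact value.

-71/22

First find q, the probability P2 plays γ, from P1's indifference between α and β: −3.5q − 3(1−q) = −0.5q − 5.5(1−q), giving q = 5/11.
Since P1 is indifferent in equilibrium, P1's expected payoff equals the payoff from either row against (5/11, 6/11). Using α: −3.5(5/11) − 3(6/11) = -71/22.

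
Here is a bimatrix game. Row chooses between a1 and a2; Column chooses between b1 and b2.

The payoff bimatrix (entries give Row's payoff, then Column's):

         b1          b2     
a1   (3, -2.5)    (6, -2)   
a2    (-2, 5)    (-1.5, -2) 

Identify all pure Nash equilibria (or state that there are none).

(a1, b2)

(a1, b1): Column prefers b2 (-2 > -2.5) — not an equilibrium.
(a1, b2): Row gets 6 ≥ -1.5 from a2, and Column gets -2 ≥ -2.5 from b1 — Nash equilibrium.
(a2, b1): Row prefers a1 (3 > -2) — not an equilibrium.
(a2, b2): Row prefers a1 (6 > -1.5); Column prefers b1 (5 > -2) — not an equilibrium.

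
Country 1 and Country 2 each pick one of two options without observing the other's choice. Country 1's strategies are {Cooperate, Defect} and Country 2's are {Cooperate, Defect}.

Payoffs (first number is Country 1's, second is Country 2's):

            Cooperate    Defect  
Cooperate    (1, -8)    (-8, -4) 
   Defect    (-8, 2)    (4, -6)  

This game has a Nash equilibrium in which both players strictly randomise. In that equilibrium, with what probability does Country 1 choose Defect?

Let x be the probability that Country 1 plays Cooperate. In a completely mixed equilibrium, Country 2 must be indifferent between Cooperate and Defect.
Country 2's expected payoff from Cooperate is −8x + 2(1−x); from Defect it is −4x − 6(1−x).
Setting these equal: −10x + 2 = 2x − 6, so x = 2/3.
Therefore Country 1 plays Defect with probability 1 − 2/3 = 1/3.

1/3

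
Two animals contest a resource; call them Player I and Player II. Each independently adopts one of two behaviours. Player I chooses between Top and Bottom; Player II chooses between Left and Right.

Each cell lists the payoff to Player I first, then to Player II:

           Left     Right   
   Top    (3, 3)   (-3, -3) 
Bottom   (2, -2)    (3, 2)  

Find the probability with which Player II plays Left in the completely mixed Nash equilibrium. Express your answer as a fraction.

Let q be the probability that Player II plays Left. In a completely mixed equilibrium, Player I must be indifferent between Top and Bottom.
Player I's expected payoff from Top is 3q − 3(1−q); from Bottom it is 2q + 3(1−q).
Setting these equal: 6q − 3 = −q + 3, so q = 6/7.

6/7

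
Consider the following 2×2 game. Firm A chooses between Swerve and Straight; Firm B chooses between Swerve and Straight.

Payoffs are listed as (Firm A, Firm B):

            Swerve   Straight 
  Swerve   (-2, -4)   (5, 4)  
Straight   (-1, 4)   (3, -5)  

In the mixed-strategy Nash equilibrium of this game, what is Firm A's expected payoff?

1/3

First find y, the probability Firm B plays Swerve, from Firm A's indifference between Swerve and Straight: −2y + 5(1−y) = −y + 3(1−y), giving y = 2/3.
Since Firm A is indifferent in equilibrium, Firm A's expected payoff equals the payoff from either row against (2/3, 1/3). Using Swerve: −2(2/3) + 5(1/3) = 1/3.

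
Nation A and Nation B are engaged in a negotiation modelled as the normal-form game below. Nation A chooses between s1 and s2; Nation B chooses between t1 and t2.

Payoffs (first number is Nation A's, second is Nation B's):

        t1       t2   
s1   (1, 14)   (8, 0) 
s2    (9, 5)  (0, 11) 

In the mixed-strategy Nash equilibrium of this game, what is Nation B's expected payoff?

First find p, the probability Nation A plays s1, from Nation B's indifference between t1 and t2: 14p + 5(1−p) = 11(1−p), giving p = 3/10.
Since Nation B is indifferent in equilibrium, Nation B's expected payoff equals the payoff from either column against (3/10, 7/10). Using t1: 14(3/10) + 5(7/10) = 77/10.

77/10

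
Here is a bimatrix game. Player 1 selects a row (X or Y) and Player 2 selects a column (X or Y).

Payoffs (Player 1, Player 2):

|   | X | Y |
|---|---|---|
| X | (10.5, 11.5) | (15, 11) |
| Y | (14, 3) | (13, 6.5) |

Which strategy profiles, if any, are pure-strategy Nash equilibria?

(X, X): Player 1 prefers Y (14 > 10.5) — not an equilibrium.
(X, Y): Player 2 prefers X (11.5 > 11) — not an equilibrium.
(Y, X): Player 2 prefers Y (6.5 > 3) — not an equilibrium.
(Y, Y): Player 1 prefers X (15 > 13) — not an equilibrium.

none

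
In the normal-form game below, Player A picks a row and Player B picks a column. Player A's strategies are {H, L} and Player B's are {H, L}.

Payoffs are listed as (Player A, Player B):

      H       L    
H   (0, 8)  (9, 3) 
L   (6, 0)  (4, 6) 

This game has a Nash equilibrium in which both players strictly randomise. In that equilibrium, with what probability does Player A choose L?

5/11

Let x be the probability that Player A plays H. In a completely mixed equilibrium, Player B must be indifferent between H and L.
Player B's expected payoff from H is 8x; from L it is 3x + 6(1−x).
Setting these equal: 8x = −3x + 6, so x = 6/11.
Therefore Player A plays L with probability 1 − 6/11 = 5/11.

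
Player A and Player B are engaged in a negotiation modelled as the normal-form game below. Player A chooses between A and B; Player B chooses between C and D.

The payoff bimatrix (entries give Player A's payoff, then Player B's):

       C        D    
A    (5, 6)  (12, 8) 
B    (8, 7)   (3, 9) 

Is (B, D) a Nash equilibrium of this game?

No

At (B, D), Player A earns 3; switching to A would give 12, so Player A would deviate.
Player B earns 9; switching to C would give 7, so Player B has no profitable deviation.
Since at least one player can profitably deviate, this is not a Nash equilibrium.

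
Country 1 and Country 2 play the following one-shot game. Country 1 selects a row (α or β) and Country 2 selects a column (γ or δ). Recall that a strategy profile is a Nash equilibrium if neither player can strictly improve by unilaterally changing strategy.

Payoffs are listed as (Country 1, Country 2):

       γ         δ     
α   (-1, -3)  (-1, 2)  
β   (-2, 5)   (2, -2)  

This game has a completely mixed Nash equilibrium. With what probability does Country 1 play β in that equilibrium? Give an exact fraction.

5/12

Let p be the probability that Country 1 plays α. In a completely mixed equilibrium, Country 2 must be indifferent between γ and δ.
Country 2's expected payoff from γ is −3p + 5(1−p); from δ it is 2p − 2(1−p).
Setting these equal: −8p + 5 = 4p − 2, so p = 7/12.
Therefore Country 1 plays β with probability 1 − 7/12 = 5/12.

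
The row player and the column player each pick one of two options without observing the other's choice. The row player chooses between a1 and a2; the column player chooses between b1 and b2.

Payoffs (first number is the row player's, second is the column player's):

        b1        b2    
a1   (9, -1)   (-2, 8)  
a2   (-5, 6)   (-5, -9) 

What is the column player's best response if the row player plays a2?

Against a2, the column player earns 6 from b1 and -9 from b2.
So b1 is the best response.

b1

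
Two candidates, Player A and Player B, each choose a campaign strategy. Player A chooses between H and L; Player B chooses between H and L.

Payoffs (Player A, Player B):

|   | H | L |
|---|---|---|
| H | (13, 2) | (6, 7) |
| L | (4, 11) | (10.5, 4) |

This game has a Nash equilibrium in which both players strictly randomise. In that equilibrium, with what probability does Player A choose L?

Let p be the probability that Player A plays H. In a completely mixed equilibrium, Player B must be indifferent between H and L.
Player B's expected payoff from H is 2p + 11(1−p); from L it is 7p + 4(1−p).
Setting these equal: −9p + 11 = 3p + 4, so p = 7/12.
Therefore Player A plays L with probability 1 − 7/12 = 5/12.

5/12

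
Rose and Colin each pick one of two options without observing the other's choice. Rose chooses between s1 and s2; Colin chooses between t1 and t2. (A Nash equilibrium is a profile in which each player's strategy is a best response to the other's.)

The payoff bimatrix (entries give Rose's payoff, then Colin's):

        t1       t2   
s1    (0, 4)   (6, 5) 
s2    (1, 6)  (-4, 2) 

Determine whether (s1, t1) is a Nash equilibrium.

At (s1, t1), Rose earns 0; switching to s2 would give 1, so Rose would deviate.
Colin earns 4; switching to t2 would give 5, so Colin would deviate.
Since at least one player can profitably deviate, this is not a Nash equilibrium.

No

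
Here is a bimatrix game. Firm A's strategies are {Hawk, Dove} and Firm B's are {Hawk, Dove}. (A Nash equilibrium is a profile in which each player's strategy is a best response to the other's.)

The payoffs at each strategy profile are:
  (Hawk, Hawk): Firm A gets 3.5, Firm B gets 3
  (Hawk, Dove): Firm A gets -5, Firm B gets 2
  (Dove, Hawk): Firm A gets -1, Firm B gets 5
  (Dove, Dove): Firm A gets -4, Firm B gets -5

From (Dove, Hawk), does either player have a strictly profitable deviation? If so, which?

Firm A at (Dove, Hawk) earns -1; deviating to Hawk yields 3.5 — a strict improvement.
Firm B earns 5; deviating to Dove yields -5 — not better.
Only Firm A has a strictly profitable deviation.

Firm A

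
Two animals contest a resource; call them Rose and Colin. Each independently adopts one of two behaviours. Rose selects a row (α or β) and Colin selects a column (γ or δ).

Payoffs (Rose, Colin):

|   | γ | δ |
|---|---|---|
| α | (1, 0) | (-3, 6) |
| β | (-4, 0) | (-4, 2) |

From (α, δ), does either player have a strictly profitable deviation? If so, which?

Rose at (α, δ) earns -3; deviating to β yields -4 — not better.
Colin earns 6; deviating to γ yields 0 — not better.
Neither player can strictly improve; the profile is a Nash equilibrium.

Neither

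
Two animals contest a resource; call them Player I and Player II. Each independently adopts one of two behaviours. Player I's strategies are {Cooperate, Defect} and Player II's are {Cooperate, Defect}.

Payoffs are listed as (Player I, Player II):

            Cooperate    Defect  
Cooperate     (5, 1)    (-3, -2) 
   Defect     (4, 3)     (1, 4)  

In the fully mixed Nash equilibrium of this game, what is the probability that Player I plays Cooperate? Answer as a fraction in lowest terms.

Let r be the probability that Player I plays Cooperate. In a completely mixed equilibrium, Player II must be indifferent between Cooperate and Defect.
Player II's expected payoff from Cooperate is r + 3(1−r); from Defect it is −2r + 4(1−r).
Setting these equal: −2r + 3 = −6r + 4, so r = 1/4.

1/4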